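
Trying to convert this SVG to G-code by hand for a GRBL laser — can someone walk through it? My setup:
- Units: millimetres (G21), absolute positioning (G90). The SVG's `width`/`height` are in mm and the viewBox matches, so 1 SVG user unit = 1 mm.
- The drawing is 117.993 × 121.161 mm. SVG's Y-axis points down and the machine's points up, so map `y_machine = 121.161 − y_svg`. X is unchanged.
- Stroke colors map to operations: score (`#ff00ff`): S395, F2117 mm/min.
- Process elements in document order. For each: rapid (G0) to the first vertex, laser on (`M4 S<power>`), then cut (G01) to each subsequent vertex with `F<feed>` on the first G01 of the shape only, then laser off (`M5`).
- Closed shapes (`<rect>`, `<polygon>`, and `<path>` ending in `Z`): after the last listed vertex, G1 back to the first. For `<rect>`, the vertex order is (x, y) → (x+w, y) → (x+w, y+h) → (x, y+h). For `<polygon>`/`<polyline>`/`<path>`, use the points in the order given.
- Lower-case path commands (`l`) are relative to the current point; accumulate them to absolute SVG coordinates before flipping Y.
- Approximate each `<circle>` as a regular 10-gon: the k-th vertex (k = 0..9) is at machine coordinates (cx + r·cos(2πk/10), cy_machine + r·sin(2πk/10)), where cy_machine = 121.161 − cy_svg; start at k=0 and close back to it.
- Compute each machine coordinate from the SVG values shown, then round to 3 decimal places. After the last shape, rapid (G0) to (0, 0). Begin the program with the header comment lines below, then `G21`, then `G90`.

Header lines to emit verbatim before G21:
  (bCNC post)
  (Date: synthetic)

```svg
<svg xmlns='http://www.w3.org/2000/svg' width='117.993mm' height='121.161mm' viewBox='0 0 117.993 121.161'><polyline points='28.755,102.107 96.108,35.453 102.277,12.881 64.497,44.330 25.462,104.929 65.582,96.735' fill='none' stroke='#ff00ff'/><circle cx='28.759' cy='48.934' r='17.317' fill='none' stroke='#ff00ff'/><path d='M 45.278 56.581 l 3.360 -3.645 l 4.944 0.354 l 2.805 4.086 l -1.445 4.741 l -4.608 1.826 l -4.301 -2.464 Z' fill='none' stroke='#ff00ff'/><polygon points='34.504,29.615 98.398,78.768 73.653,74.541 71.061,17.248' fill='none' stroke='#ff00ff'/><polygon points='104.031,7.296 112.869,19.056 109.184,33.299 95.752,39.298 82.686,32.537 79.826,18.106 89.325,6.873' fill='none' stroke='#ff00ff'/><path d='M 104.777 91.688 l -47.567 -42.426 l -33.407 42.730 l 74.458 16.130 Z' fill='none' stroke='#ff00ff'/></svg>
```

viewBox `0 0 117.993 121.161` with mm width/height → 1 unit = 1 mm. Flip: y_m = 121.161 − y_svg.

**Shape 1** — `<polyline>` open polyline, stroke `#ff00ff` → score (S395, F2117). Machine vertices: (28.755,19.054) → (96.108,85.708) → (102.277,108.280) → (64.497,76.831) → (25.462,16.232) → (65.582,24.426). Open path.

**Shape 2** — `<circle>` circle, stroke `#ff00ff` → score (S395, F2117). Machine vertices: (46.076,72.227) → (42.769,82.406) → (34.110,88.696) → (23.408,88.696) → (14.749,82.406) → (11.442,72.227) → (14.749,62.048) → (23.408,55.758) → (34.110,55.758) → (42.769,62.048) → (46.076,72.227). Closed: final G1 returns to the first vertex.

**Shape 3** — `<path>` regular polygon, stroke `#ff00ff` → score (S395, F2117). Machine vertices: (45.278,64.580) → (48.638,68.225) → (53.582,67.871) → (56.387,63.785) → (54.942,59.044) → (50.334,57.218) → (46.033,59.682) → (45.278,64.580). Closed: final G1 returns to the first vertex.

**Shape 4** — `<polygon>` closed polygon, stroke `#ff00ff` → score (S395, F2117). Machine vertices: (34.504,91.546) → (98.398,42.393) → (73.653,46.620) → (71.061,103.913) → (34.504,91.546). Closed: final G1 returns to the first vertex.

**Shape 5** — `<polygon>` regular polygon, stroke `#ff00ff` → score (S395, F2117). Machine vertices: (104.031,113.865) → (112.869,102.105) → (109.184,87.862) → (95.752,81.863) → (82.686,88.624) → (79.826,103.055) → (89.325,114.288) → (104.031,113.865). Closed: final G1 returns to the first vertex.

**Shape 6** — `<path>` closed polygon, stroke `#ff00ff` → score (S395, F2117). Machine vertices: (104.777,29.473) → (57.210,71.899) → (23.803,29.169) → (98.261,13.039) → (104.777,29.473). Closed: final G1 returns to the first vertex.

(bCNC post)
(Date: synthetic)
G21
G90
G0 X28.755 Y19.054
M4 S395
G01 X96.108 Y85.708 F2117
G01 X102.277 Y108.280
G01 X64.497 Y76.831
G01 X25.462 Y16.232
G01 X65.582 Y24.426
M5
G0 X46.076 Y72.227
M4 S395
G01 X42.769 Y82.406 F2117
G01 X34.110 Y88.696
G01 X23.408 Y88.696
G01 X14.749 Y82.406
G01 X11.442 Y72.227
G01 X14.749 Y62.048
G01 X23.408 Y55.758
G01 X34.110 Y55.758
G01 X42.769 Y62.048
G01 X46.076 Y72.227
M5
G0 X45.278 Y64.580
M4 S395
G01 X48.638 Y68.225 F2117
G01 X53.582 Y67.871
G01 X56.387 Y63.785
G01 X54.942 Y59.044
G01 X50.334 Y57.218
G01 X46.033 Y59.682
G01 X45.278 Y64.580
M5
G0 X34.504 Y91.546
M4 S395
G01 X98.398 Y42.393 F2117
G01 X73.653 Y46.620
G01 X71.061 Y103.913
G01 X34.504 Y91.546
M5
G0 X104.031 Y113.865
M4 S395
G01 X112.869 Y102.105 F2117
G01 X109.184 Y87.862
G01 X95.752 Y81.863
G01 X82.686 Y88.624
G01 X79.826 Y103.055
G01 X89.325 Y114.288
G01 X104.031 Y113.865
M5
G0 X104.777 Y29.473
M4 S395
G01 X57.210 Y71.899 F2117
G01 X23.803 Y29.169
G01 X98.261 Y13.039
G01 X104.777 Y29.473
M5
G0 X0.000 Y0.000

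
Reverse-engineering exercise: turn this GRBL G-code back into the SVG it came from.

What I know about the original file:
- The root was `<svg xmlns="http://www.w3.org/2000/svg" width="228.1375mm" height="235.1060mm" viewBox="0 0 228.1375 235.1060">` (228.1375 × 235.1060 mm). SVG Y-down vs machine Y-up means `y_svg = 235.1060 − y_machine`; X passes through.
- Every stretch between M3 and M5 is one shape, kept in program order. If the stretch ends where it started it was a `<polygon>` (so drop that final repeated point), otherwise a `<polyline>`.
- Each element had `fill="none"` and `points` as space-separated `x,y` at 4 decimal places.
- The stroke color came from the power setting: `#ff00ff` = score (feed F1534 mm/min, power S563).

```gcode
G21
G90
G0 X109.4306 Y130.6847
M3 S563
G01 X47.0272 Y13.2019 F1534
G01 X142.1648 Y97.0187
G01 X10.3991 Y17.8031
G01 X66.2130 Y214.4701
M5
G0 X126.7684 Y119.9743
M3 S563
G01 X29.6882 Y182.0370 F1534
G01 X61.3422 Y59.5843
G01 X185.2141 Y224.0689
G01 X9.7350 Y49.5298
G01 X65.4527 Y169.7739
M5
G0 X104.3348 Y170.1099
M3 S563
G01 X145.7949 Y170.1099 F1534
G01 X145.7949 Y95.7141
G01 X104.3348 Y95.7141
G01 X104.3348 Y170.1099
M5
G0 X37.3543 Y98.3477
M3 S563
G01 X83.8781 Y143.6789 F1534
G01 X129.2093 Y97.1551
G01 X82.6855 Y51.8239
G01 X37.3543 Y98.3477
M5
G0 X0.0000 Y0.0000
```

<svg xmlns="http://www.w3.org/2000/svg" width="228.1375mm" height="235.1060mm" viewBox="0 0 228.1375 235.1060">
  <polyline points="109.4306,104.4213 47.0272,221.9041 142.1648,138.0873 10.3991,217.3029 66.2130,20.6359" fill="none" stroke="#ff00ff"/>
  <polyline points="126.7684,115.1317 29.6882,53.0690 61.3422,175.5217 185.2141,11.0371 9.7350,185.5762 65.4527,65.3321" fill="none" stroke="#ff00ff"/>
  <polygon points="104.3348,64.9961 145.7949,64.9961 145.7949,139.3919 104.3348,139.3919" fill="none" stroke="#ff00ff"/>
  <polygon points="37.3543,136.7583 83.8781,91.4271 129.2093,137.9509 82.6855,183.2821" fill="none" stroke="#ff00ff"/>
</svg>

Each laser-on run becomes one SVG element. Flip Y back into SVG space with y_svg = 235.1060 − y_machine. Every run uses S563, so all elements get stroke `#ff00ff` (score).

Run 1: The run is open, so emit a `<polyline>` with points (Y-flipped): 109.4306,104.4213 47.0272,221.9041 142.1648,138.0873 10.3991,217.3029 66.2130,20.6359.

Run 2: The run is open, so emit a `<polyline>` with points (Y-flipped): 126.7684,115.1317 29.6882,53.0690 61.3422,175.5217 185.2141,11.0371 9.7350,185.5762 65.4527,65.3321.

Run 3: The run returns to its start, so emit a `<polygon>` with points (Y-flipped): 104.3348,64.9961 145.7949,64.9961 145.7949,139.3919 104.3348,139.3919.

Run 4: The run returns to its start, so emit a `<polygon>` with points (Y-flipped): 37.3543,136.7583 83.8781,91.4271 129.2093,137.9509 82.6855,183.2821.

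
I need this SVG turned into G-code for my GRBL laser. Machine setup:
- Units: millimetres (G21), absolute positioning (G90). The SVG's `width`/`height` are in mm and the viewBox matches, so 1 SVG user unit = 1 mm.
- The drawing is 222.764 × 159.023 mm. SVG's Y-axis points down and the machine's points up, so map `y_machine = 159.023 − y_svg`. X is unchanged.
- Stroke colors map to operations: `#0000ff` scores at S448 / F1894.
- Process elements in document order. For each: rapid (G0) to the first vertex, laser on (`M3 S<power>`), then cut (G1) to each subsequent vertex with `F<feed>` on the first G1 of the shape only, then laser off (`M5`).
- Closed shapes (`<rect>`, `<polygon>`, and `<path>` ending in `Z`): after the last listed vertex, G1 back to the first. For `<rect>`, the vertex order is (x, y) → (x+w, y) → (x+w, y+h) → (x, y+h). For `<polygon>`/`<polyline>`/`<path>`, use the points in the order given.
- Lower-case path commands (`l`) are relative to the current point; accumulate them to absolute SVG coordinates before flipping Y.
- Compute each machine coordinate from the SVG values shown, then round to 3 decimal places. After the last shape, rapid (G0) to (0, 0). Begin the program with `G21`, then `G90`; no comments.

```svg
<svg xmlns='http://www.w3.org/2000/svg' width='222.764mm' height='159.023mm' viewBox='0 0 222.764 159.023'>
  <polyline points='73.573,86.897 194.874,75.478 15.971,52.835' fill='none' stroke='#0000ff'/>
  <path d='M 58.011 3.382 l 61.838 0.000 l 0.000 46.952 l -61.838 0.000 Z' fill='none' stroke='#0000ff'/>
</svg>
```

Since the viewBox matches the mm dimensions, user units are millimetres directly. The only transform is the Y-flip y_m = 159.023 − y_svg.

Shape 1 is a open polyline drawn with `<polyline>`. Its stroke #0000ff means score at S448, F1894. After flipping Y the toolpath is (73.573,72.126) → (194.874,83.545) → (15.971,106.188).

Shape 2 is a rectangle drawn with `<path>`. Its stroke #0000ff means score at S448, F1894. After flipping Y the toolpath is (58.011,155.641) → (119.849,155.641) → (119.849,108.689) → (58.011,108.689) → (58.011,155.641), returning to the start.

G21
G90
G0 X73.573 Y72.126
M3 S448
G1 X194.874 Y83.545 F1894
G1 X15.971 Y106.188
M5
G0 X58.011 Y155.641
M3 S448
G1 X119.849 Y155.641 F1894
G1 X119.849 Y108.689
G1 X58.011 Y108.689
G1 X58.011 Y155.641
M5
G0 X0.000 Y0.000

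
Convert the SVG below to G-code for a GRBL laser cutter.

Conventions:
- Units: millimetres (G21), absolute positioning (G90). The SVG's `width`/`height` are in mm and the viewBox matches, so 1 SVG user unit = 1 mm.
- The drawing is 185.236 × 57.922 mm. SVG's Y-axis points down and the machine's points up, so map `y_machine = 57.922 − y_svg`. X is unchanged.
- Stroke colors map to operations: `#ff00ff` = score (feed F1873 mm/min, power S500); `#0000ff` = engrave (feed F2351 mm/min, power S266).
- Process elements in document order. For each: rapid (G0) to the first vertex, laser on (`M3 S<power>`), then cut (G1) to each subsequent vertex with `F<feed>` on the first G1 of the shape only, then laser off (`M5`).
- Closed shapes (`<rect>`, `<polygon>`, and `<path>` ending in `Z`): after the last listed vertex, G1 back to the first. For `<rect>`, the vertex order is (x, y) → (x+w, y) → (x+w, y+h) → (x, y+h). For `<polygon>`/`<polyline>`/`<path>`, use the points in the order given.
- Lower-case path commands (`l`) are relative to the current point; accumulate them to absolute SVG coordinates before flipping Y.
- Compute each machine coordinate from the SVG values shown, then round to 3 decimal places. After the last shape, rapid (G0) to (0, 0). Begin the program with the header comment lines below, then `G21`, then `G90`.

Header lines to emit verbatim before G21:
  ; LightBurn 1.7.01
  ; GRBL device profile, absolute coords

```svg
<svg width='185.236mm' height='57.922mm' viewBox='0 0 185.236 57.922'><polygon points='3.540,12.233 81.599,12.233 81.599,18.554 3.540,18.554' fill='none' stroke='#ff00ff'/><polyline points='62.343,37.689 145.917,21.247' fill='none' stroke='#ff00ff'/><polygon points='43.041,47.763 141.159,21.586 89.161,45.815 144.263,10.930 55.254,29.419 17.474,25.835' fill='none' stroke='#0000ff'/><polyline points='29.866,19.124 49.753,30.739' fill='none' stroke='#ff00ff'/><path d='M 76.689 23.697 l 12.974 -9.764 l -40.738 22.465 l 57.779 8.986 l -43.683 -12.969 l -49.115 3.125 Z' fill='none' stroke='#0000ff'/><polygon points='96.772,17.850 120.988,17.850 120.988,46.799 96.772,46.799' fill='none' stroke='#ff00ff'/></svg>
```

; LightBurn 1.7.01
; GRBL device profile, absolute coords
G21
G90
G0 X3.540 Y45.689
M3 S500
G1 X81.599 Y45.689 F1873
G1 X81.599 Y39.368
G1 X3.540 Y39.368
G1 X3.540 Y45.689
M5
G0 X62.343 Y20.233
M3 S500
G1 X145.917 Y36.675 F1873
M5
G0 X43.041 Y10.159
M3 S266
G1 X141.159 Y36.336 F2351
G1 X89.161 Y12.107
G1 X144.263 Y46.992
G1 X55.254 Y28.503
G1 X17.474 Y32.087
G1 X43.041 Y10.159
M5
G0 X29.866 Y38.798
M3 S500
G1 X49.753 Y27.183 F1873
M5
G0 X76.689 Y34.225
M3 S266
G1 X89.663 Y43.989 F2351
G1 X48.925 Y21.524
G1 X106.704 Y12.538
G1 X63.021 Y25.507
G1 X13.906 Y22.382
G1 X76.689 Y34.225
M5
G0 X96.772 Y40.072
M3 S500
G1 X120.988 Y40.072 F1873
G1 X120.988 Y11.123
G1 X96.772 Y11.123
G1 X96.772 Y40.072
M5
G0 X0.000 Y0.000

viewBox `0 0 185.236 57.922` with mm width/height → 1 unit = 1 mm. Flip: y_m = 57.922 − y_svg.

**Shape 1** — `<polygon>` rectangle, stroke `#ff00ff` → score (S500, F1873). Machine vertices: (3.540,45.689) → (81.599,45.689) → (81.599,39.368) → (3.540,39.368) → (3.540,45.689). Closed: final G1 returns to the first vertex.

**Shape 2** — `<polyline>` line segment, stroke `#ff00ff` → score (S500, F1873). Machine vertices: (62.343,20.233) → (145.917,36.675). Open path.

**Shape 3** — `<polygon>` closed polygon, stroke `#0000ff` → engrave (S266, F2351). Machine vertices: (43.041,10.159) → (141.159,36.336) → (89.161,12.107) → (144.263,46.992) → (55.254,28.503) → (17.474,32.087) → (43.041,10.159). Closed: final G1 returns to the first vertex.

**Shape 4** — `<polyline>` line segment, stroke `#ff00ff` → score (S500, F1873). Machine vertices: (29.866,38.798) → (49.753,27.183). Open path.

**Shape 5** — `<path>` closed polygon, stroke `#0000ff` → engrave (S266, F2351). Machine vertices: (76.689,34.225) → (89.663,43.989) → (48.925,21.524) → (106.704,12.538) → (63.021,25.507) → (13.906,22.382) → (76.689,34.225). Closed: final G1 returns to the first vertex.

**Shape 6** — `<polygon>` rectangle, stroke `#ff00ff` → score (S500, F1873). Machine vertices: (96.772,40.072) → (120.988,40.072) → (120.988,11.123) → (96.772,11.123) → (96.772,40.072). Closed: final G1 returns to the first vertex.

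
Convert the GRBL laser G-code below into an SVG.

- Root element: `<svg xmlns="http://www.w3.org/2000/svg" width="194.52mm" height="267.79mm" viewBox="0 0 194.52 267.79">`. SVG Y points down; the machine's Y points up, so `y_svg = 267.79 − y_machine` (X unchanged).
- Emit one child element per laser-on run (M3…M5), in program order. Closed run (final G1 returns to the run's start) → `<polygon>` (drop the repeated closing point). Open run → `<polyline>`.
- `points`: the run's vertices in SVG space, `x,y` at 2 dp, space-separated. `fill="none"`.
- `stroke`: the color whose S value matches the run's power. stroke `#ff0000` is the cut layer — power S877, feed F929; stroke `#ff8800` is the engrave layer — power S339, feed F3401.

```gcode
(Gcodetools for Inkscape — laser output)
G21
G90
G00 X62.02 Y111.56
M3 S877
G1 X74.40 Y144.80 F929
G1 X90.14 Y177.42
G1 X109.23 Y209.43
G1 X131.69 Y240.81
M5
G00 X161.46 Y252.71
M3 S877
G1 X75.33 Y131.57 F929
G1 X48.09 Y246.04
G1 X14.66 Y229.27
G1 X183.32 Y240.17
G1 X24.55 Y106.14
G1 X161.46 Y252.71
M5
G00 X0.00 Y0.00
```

Each laser-on run becomes one SVG element. Flip Y back into SVG space with y_svg = 267.79 − y_machine. Every run uses S877, so all elements get stroke `#ff0000` (cut).

Run 1: The run is open, so emit a `<polyline>` with points (Y-flipped): 62.02,156.23 74.40,122.99 90.14,90.37 109.23,58.36 131.69,26.98.

Run 2: The run returns to its start, so emit a `<polygon>` with points (Y-flipped): 161.46,15.08 75.33,136.22 48.09,21.75 14.66,38.52 183.32,27.62 24.55,161.65.

<svg xmlns="http://www.w3.org/2000/svg" width="194.52mm" height="267.79mm" viewBox="0 0 194.52 267.79">
  <polyline points="62.02,156.23 74.40,122.99 90.14,90.37 109.23,58.36 131.69,26.98" fill="none" stroke="#ff0000"/>
  <polygon points="161.46,15.08 75.33,136.22 48.09,21.75 14.66,38.52 183.32,27.62 24.55,161.65" fill="none" stroke="#ff0000"/>
</svg>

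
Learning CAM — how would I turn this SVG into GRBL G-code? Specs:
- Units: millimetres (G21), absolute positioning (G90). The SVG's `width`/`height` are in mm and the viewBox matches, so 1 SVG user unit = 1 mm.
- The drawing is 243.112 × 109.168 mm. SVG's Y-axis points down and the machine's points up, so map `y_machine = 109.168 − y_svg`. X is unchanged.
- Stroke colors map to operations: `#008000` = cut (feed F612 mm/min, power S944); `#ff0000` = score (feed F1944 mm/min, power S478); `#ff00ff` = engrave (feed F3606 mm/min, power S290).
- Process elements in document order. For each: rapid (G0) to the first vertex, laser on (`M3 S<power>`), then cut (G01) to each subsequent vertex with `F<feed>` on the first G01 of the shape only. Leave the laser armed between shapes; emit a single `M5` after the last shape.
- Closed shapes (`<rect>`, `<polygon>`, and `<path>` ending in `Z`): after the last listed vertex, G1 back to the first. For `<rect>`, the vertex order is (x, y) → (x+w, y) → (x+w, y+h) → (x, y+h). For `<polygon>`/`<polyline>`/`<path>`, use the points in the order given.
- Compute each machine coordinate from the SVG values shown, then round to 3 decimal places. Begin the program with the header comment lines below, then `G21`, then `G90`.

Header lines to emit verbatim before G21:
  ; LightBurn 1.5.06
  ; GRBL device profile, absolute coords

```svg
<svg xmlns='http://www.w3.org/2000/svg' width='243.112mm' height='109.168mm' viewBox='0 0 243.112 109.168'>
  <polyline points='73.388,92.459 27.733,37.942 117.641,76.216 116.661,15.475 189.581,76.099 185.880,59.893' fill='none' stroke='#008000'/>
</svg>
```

Since the viewBox matches the mm dimensions, user units are millimetres directly. The only transform is the Y-flip y_m = 109.168 − y_svg.

Shape 1 is a open polyline drawn with `<polyline>`. Its stroke #008000 means cut at S944, F612. After flipping Y the toolpath is (73.388,16.709) → (27.733,71.226) → (117.641,32.952) → (116.661,93.693) → (189.581,33.069) → (185.880,49.275).

; LightBurn 1.5.06
; GRBL device profile, absolute coords
G21
G90
G0 X73.388 Y16.709
M3 S944
G01 X27.733 Y71.226 F612
G01 X117.641 Y32.952
G01 X116.661 Y93.693
G01 X189.581 Y33.069
G01 X185.880 Y49.275
M5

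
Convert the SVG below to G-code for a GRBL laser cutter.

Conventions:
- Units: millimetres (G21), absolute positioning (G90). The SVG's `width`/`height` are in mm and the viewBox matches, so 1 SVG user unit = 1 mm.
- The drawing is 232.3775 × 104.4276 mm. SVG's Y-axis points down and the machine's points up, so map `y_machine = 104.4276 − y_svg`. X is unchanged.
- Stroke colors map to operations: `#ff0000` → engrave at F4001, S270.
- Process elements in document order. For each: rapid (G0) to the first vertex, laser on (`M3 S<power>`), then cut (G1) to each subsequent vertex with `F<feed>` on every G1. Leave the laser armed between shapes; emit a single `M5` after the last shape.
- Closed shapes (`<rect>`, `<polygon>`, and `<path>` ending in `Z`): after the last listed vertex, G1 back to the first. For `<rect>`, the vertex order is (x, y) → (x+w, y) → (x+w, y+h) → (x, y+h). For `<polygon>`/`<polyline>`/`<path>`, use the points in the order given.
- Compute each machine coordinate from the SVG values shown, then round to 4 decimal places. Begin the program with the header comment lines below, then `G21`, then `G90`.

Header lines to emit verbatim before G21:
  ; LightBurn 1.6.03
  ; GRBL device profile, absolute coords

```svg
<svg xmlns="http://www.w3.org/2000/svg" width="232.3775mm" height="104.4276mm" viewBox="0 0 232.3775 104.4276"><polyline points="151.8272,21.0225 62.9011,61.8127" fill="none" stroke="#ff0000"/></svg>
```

1 u = 1 mm; y_m = 104.4276 − y.

[1] `<polyline>` line segment, #ff0000→engrave S270 F4001: (151.8272,83.4051) → (62.9011,42.6149)

; LightBurn 1.6.03
; GRBL device profile, absolute coords
G21
G90
G0 X151.8272 Y83.4051
M3 S270
G1 X62.9011 Y42.6149 F4001
M5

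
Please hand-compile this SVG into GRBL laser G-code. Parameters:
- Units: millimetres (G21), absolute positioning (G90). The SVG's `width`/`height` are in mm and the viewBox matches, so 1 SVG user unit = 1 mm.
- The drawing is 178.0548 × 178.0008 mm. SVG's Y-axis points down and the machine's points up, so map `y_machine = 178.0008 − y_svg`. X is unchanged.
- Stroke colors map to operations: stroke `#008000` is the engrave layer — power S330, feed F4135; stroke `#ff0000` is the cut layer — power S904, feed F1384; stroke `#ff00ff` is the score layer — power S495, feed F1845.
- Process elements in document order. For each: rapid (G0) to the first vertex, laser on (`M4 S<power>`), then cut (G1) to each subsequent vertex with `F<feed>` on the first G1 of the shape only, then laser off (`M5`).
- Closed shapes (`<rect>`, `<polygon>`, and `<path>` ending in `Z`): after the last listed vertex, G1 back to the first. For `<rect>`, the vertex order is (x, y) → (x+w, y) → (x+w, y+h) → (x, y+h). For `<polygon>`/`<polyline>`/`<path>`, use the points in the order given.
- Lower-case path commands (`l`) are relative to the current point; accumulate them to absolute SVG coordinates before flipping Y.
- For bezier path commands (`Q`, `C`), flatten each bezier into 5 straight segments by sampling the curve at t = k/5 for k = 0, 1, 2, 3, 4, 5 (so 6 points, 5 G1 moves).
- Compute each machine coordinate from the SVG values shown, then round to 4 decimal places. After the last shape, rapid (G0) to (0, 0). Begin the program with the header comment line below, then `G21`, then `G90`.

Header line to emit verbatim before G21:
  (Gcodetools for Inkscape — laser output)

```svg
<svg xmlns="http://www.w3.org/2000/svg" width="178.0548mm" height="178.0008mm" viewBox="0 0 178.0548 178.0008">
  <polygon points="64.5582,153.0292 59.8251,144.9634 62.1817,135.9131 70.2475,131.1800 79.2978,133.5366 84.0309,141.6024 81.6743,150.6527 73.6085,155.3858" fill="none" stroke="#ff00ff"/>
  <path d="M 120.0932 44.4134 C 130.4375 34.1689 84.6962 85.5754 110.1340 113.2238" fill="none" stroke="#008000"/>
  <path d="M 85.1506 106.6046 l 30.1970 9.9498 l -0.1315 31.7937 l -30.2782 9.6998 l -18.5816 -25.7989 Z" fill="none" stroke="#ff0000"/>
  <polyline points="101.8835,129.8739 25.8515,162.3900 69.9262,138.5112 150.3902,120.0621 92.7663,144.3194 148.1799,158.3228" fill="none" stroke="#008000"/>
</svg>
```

(Gcodetools for Inkscape — laser output)
G21
G90
G0 X64.5582 Y24.9716
M4 S495
G1 X59.8251 Y33.0374 F1845
G1 X62.1817 Y42.0877
G1 X70.2475 Y46.8208
G1 X79.2978 Y44.4642
G1 X84.0309 Y36.3984
G1 X81.6743 Y27.3481
G1 X73.6085 Y22.6150
G1 X64.5582 Y24.9716
M5
G0 X120.0932 Y133.5874
M4 S330
G1 X120.5876 Y133.0193 F4135
G1 X113.7302 Y121.7545
G1 X105.6297 Y103.8928
G1 X102.3947 Y83.5337
G1 X110.1340 Y64.7770
M5
G0 X85.1506 Y71.3962
M4 S904
G1 X115.3476 Y61.4464 F1384
G1 X115.2161 Y29.6527
G1 X84.9379 Y19.9529
G1 X66.3563 Y45.7518
G1 X85.1506 Y71.3962
M5
G0 X101.8835 Y48.1269
M4 S330
G1 X25.8515 Y15.6108 F4135
G1 X69.9262 Y39.4896
G1 X150.3902 Y57.9387
G1 X92.7663 Y33.6814
G1 X148.1799 Y19.6780
M5
G0 X0.0000 Y0.0000

1 u = 1 mm; y_m = 178.0008 − y.

[1] `<polygon>` regular polygon, #ff00ff→score S495 F1845: (64.5582,24.9716) → (59.8251,33.0374) → (62.1817,42.0877) → (70.2475,46.8208) → (79.2978,44.4642) → (84.0309,36.3984) → (81.6743,27.3481) → (73.6085,22.6150) → (64.5582,24.9716) (closed)

[2] `<path>` cubic bezier, #008000→engrave S330 F4135: (120.0932,133.5874) → (120.5876,133.0193) → (113.7302,121.7545) → (105.6297,103.8928) → (102.3947,83.5337) → (110.1340,64.7770)

[3] `<path>` regular polygon, #ff0000→cut S904 F1384: (85.1506,71.3962) → (115.3476,61.4464) → (115.2161,29.6527) → (84.9379,19.9529) → (66.3563,45.7518) → (85.1506,71.3962) (closed)

[4] `<polyline>` open polyline, #008000→engrave S330 F4135: (101.8835,48.1269) → (25.8515,15.6108) → (69.9262,39.4896) → (150.3902,57.9387) → (92.7663,33.6814) → (148.1799,19.6780)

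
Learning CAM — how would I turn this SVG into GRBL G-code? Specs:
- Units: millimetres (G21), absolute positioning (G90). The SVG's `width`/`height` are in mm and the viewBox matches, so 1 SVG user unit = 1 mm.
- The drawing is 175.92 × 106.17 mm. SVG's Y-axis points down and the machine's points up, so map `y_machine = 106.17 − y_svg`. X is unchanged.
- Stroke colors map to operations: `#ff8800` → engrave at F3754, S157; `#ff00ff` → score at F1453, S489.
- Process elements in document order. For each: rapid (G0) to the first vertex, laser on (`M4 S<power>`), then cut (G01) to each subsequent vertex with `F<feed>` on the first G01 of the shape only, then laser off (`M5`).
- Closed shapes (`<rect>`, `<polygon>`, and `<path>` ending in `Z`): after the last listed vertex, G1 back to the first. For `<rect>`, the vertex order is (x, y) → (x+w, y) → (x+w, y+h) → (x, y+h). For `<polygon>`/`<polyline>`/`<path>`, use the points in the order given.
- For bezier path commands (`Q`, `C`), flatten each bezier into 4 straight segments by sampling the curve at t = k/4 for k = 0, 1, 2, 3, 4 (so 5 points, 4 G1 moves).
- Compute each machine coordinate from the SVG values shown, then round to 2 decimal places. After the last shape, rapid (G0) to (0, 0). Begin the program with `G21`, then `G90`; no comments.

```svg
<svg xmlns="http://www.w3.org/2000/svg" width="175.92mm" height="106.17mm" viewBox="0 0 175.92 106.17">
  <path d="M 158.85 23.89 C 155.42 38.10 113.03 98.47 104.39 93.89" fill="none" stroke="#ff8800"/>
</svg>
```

G21
G90
G0 X158.85 Y82.28
M4 S157
G01 X150.11 Y64.70 F3754
G01 X133.57 Y40.23
G01 X116.06 Y19.29
G01 X104.39 Y12.28
M5
G0 X0.00 Y0.00

Since the viewBox matches the mm dimensions, user units are millimetres directly. The only transform is the Y-flip y_m = 106.17 − y_svg.

Shape 1 is a cubic bezier drawn with `<path>`. Its stroke #ff8800 means engrave at S157, F3754. After flipping Y the toolpath is (158.85,82.28) → (150.11,64.70) → (133.57,40.23) → (116.06,19.29) → (104.39,12.28).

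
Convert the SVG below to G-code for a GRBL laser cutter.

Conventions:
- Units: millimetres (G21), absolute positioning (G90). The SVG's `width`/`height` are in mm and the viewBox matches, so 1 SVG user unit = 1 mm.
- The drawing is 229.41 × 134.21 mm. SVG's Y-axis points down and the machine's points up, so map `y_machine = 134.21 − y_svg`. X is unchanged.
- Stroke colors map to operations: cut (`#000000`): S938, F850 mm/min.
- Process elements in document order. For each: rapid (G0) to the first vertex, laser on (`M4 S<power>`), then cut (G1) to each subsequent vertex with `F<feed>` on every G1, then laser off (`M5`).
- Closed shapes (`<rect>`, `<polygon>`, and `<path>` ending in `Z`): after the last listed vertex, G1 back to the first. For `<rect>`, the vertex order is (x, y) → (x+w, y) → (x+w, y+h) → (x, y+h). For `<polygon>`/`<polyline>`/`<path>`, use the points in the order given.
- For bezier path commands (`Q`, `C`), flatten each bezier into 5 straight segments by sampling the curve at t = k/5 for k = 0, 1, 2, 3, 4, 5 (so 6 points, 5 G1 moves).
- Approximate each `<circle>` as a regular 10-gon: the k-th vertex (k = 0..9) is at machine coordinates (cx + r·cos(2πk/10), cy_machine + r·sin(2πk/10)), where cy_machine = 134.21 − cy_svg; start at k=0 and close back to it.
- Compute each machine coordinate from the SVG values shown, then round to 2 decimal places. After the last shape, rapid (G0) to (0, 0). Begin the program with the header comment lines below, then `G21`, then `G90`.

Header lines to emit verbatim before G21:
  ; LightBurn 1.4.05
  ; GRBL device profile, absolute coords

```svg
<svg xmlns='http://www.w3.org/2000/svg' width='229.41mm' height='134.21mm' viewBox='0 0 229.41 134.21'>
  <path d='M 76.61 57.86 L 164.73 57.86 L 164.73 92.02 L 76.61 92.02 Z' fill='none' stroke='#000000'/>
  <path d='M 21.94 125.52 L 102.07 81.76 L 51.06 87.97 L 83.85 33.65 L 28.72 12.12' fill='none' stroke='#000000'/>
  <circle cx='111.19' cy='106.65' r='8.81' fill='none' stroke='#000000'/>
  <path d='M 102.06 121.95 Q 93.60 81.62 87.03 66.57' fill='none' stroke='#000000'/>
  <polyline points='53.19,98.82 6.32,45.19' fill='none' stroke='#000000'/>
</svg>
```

; LightBurn 1.4.05
; GRBL device profile, absolute coords
G21
G90
G0 X76.61 Y76.35
M4 S938
G1 X164.73 Y76.35 F850
G1 X164.73 Y42.19 F850
G1 X76.61 Y42.19 F850
G1 X76.61 Y76.35 F850
M5
G0 X21.94 Y8.69
M4 S938
G1 X102.07 Y52.45 F850
G1 X51.06 Y46.24 F850
G1 X83.85 Y100.56 F850
G1 X28.72 Y122.09 F850
M5
G0 X120.00 Y27.56
M4 S938
G1 X118.32 Y32.74 F850
G1 X113.91 Y35.94 F850
G1 X108.47 Y35.94 F850
G1 X104.06 Y32.74 F850
G1 X102.38 Y27.56 F850
G1 X104.06 Y22.38 F850
G1 X108.47 Y19.18 F850
G1 X113.91 Y19.18 F850
G1 X118.32 Y22.38 F850
G1 X120.00 Y27.56 F850
M5
G0 X102.06 Y12.26
M4 S938
G1 X98.75 Y27.38 F850
G1 X95.59 Y40.48 F850
G1 X92.59 Y51.56 F850
G1 X89.73 Y60.61 F850
G1 X87.03 Y67.64 F850
M5
G0 X53.19 Y35.39
M4 S938
G1 X6.32 Y89.02 F850
M5
G0 X0.00 Y0.00

viewBox `0 0 229.41 134.21` with mm width/height → 1 unit = 1 mm. Flip: y_m = 134.21 − y_svg.

**Shape 1** — `<path>` rectangle, stroke `#000000` → cut (S938, F850). Machine vertices: (76.61,76.35) → (164.73,76.35) → (164.73,42.19) → (76.61,42.19) → (76.61,76.35). Closed: final G1 returns to the first vertex.

**Shape 2** — `<path>` open polyline, stroke `#000000` → cut (S938, F850). Machine vertices: (21.94,8.69) → (102.07,52.45) → (51.06,46.24) → (83.85,100.56) → (28.72,122.09). Open path.

**Shape 3** — `<circle>` circle, stroke `#000000` → cut (S938, F850). Machine vertices: (120.00,27.56) → (118.32,32.74) → (113.91,35.94) → (108.47,35.94) → (104.06,32.74) → (102.38,27.56) → (104.06,22.38) → (108.47,19.18) → (113.91,19.18) → (118.32,22.38) → (120.00,27.56). Closed: final G1 returns to the first vertex.

**Shape 4** — `<path>` quadratic bezier, stroke `#000000` → cut (S938, F850). Control points (SVG): P0=(102.06,121.95), P1=(93.60,81.62), P2=(87.03,66.57); sampled at t=k/5. Machine vertices: (102.06,12.26) → (98.75,27.38) → (95.59,40.48) → (92.59,51.56) → (89.73,60.61) → (87.03,67.64). Open path.

**Shape 5** — `<polyline>` line segment, stroke `#000000` → cut (S938, F850). Machine vertices: (53.19,35.39) → (6.32,89.02). Open path.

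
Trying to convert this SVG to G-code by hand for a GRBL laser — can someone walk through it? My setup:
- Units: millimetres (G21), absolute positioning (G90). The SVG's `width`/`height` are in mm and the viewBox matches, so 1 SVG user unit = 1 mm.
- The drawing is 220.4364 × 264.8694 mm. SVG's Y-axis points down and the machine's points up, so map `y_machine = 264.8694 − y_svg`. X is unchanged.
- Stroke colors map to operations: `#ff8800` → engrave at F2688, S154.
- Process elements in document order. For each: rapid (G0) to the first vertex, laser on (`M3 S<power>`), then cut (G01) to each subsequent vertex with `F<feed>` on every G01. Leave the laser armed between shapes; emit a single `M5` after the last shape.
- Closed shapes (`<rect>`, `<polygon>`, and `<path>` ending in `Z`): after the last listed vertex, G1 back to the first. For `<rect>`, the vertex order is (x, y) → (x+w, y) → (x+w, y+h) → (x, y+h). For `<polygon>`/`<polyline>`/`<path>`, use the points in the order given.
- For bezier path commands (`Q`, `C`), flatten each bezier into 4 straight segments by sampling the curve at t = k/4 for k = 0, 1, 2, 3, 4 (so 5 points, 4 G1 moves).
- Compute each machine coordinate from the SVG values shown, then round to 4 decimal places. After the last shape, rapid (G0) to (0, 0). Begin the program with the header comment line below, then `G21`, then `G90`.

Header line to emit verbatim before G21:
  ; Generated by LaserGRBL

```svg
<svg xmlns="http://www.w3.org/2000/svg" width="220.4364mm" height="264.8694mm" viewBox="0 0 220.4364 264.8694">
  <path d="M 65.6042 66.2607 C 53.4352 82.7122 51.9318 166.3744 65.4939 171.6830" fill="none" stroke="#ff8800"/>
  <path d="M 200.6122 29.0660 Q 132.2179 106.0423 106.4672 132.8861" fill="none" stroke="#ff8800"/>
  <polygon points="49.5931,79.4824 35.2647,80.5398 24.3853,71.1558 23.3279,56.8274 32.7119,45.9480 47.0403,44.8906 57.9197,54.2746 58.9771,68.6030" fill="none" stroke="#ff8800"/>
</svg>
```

Since the viewBox matches the mm dimensions, user units are millimetres directly. The only transform is the Y-flip y_m = 264.8694 − y_svg.

Shape 1 is a cubic bezier drawn with `<path>`. Its stroke #ff8800 means engrave at S154, F2688. After flipping Y the toolpath is (65.6042,198.6087) → (58.5460,175.9425) → (55.8999,141.7190) → (58.0784,109.5847) → (65.4939,93.1864).

Shape 2 is a quadratic bezier drawn with `<path>`. Its stroke #ff8800 means engrave at S154, F2688. After flipping Y the toolpath is (200.6122,235.8034) → (169.0803,200.4485) → (142.8788,171.3602) → (122.0078,148.5385) → (106.4672,131.9833).

Shape 3 is a regular polygon drawn with `<polygon>`. Its stroke #ff8800 means engrave at S154, F2688. After flipping Y the toolpath is (49.5931,185.3870) → (35.2647,184.3296) → (24.3853,193.7136) → (23.3279,208.0420) → (32.7119,218.9214) → (47.0403,219.9788) → (57.9197,210.5948) → (58.9771,196.2664) → (49.5931,185.3870), returning to the start.

; Generated by LaserGRBL
G21
G90
G0 X65.6042 Y198.6087
M3 S154
G01 X58.5460 Y175.9425 F2688
G01 X55.8999 Y141.7190 F2688
G01 X58.0784 Y109.5847 F2688
G01 X65.4939 Y93.1864 F2688
G0 X200.6122 Y235.8034
M3 S154
G01 X169.0803 Y200.4485 F2688
G01 X142.8788 Y171.3602 F2688
G01 X122.0078 Y148.5385 F2688
G01 X106.4672 Y131.9833 F2688
G0 X49.5931 Y185.3870
M3 S154
G01 X35.2647 Y184.3296 F2688
G01 X24.3853 Y193.7136 F2688
G01 X23.3279 Y208.0420 F2688
G01 X32.7119 Y218.9214 F2688
G01 X47.0403 Y219.9788 F2688
G01 X57.9197 Y210.5948 F2688
G01 X58.9771 Y196.2664 F2688
G01 X49.5931 Y185.3870 F2688
M5
G0 X0.0000 Y0.0000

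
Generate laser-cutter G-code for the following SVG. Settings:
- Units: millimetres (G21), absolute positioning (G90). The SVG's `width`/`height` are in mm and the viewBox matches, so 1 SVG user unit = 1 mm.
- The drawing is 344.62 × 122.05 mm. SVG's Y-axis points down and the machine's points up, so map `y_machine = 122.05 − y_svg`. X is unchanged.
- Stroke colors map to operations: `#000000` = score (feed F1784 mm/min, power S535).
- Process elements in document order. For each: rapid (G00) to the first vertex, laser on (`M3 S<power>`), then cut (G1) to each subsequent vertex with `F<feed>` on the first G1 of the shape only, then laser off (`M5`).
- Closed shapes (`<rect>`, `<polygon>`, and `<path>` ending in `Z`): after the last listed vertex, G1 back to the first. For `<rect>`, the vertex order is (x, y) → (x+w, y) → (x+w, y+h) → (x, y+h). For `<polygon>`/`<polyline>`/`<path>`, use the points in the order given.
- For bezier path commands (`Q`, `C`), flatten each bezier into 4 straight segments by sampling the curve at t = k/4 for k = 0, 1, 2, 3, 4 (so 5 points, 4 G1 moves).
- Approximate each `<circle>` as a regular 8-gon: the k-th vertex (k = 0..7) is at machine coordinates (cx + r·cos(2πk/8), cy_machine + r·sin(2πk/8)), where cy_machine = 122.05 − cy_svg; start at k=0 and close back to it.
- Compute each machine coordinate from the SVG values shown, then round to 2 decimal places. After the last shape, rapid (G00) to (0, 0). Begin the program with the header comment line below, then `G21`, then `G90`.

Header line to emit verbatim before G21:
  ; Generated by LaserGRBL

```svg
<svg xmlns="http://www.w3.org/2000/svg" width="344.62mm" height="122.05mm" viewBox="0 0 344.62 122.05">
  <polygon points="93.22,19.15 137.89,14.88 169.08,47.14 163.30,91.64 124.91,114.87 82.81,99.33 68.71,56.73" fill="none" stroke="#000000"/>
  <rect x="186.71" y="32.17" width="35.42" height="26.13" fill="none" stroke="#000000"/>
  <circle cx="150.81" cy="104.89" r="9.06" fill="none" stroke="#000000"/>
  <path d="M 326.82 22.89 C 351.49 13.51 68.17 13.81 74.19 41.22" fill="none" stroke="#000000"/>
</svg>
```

1 u = 1 mm; y_m = 122.05 − y.

[1] `<polygon>` regular polygon, #000000→score S535 F1784: (93.22,102.90) → (137.89,107.17) → (169.08,74.91) → (163.30,30.41) → (124.91,7.18) → (82.81,22.72) → (68.71,65.32) → (93.22,102.90) (closed)

[2] `<rect>` rectangle, #000000→score S535 F1784: (186.71,89.88) → (222.13,89.88) → (222.13,63.75) → (186.71,63.75) → (186.71,89.88) (closed)

[3] `<circle>` circle, #000000→score S535 F1784: (159.87,17.16) → (157.22,23.57) → (150.81,26.22) → (144.40,23.57) → (141.75,17.16) → (144.40,10.75) → (150.81,8.10) → (157.22,10.75) → (159.87,17.16) (closed)

[4] `<path>` cubic bezier, #000000→score S535 F1784: (326.82,99.16) → (296.91,104.11) → (207.50,103.79) → (114.59,96.58) → (74.19,80.83)

; Generated by LaserGRBL
G21
G90
G00 X93.22 Y102.90
M3 S535
G1 X137.89 Y107.17 F1784
G1 X169.08 Y74.91
G1 X163.30 Y30.41
G1 X124.91 Y7.18
G1 X82.81 Y22.72
G1 X68.71 Y65.32
G1 X93.22 Y102.90
M5
G00 X186.71 Y89.88
M3 S535
G1 X222.13 Y89.88 F1784
G1 X222.13 Y63.75
G1 X186.71 Y63.75
G1 X186.71 Y89.88
M5
G00 X159.87 Y17.16
M3 S535
G1 X157.22 Y23.57 F1784
G1 X150.81 Y26.22
G1 X144.40 Y23.57
G1 X141.75 Y17.16
G1 X144.40 Y10.75
G1 X150.81 Y8.10
G1 X157.22 Y10.75
G1 X159.87 Y17.16
M5
G00 X326.82 Y99.16
M3 S535
G1 X296.91 Y104.11 F1784
G1 X207.50 Y103.79
G1 X114.59 Y96.58
G1 X74.19 Y80.83
M5
G00 X0.00 Y0.00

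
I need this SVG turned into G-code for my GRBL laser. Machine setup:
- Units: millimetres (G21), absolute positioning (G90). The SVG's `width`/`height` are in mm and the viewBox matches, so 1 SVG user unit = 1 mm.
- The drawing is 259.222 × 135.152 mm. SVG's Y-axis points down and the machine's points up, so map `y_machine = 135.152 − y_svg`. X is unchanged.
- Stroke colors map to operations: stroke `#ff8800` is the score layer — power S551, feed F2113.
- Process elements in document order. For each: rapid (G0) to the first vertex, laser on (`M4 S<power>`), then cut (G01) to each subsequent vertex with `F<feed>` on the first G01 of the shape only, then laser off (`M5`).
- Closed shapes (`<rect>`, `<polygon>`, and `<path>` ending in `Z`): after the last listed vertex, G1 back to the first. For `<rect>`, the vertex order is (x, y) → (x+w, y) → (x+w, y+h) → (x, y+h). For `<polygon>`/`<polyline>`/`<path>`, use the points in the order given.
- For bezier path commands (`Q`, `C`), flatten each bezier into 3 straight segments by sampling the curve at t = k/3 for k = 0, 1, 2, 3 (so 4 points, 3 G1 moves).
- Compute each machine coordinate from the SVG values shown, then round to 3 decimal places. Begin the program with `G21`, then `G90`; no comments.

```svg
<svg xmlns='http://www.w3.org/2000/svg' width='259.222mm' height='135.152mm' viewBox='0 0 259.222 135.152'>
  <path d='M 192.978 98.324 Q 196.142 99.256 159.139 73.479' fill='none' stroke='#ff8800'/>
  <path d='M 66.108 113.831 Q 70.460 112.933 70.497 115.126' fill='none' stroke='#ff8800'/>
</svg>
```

1 u = 1 mm; y_m = 135.152 − y.

[1] `<path>` quadratic bezier, #ff8800→score S551 F2113: (192.978,36.828) → (190.624,39.174) → (179.345,47.456) → (159.139,61.673)

[2] `<path>` quadratic bezier, #ff8800→score S551 F2113: (66.108,21.321) → (68.530,21.576) → (69.993,21.145) → (70.497,20.026)

G21
G90
G0 X192.978 Y36.828
M4 S551
G01 X190.624 Y39.174 F2113
G01 X179.345 Y47.456
G01 X159.139 Y61.673
M5
G0 X66.108 Y21.321
M4 S551
G01 X68.530 Y21.576 F2113
G01 X69.993 Y21.145
G01 X70.497 Y20.026
M5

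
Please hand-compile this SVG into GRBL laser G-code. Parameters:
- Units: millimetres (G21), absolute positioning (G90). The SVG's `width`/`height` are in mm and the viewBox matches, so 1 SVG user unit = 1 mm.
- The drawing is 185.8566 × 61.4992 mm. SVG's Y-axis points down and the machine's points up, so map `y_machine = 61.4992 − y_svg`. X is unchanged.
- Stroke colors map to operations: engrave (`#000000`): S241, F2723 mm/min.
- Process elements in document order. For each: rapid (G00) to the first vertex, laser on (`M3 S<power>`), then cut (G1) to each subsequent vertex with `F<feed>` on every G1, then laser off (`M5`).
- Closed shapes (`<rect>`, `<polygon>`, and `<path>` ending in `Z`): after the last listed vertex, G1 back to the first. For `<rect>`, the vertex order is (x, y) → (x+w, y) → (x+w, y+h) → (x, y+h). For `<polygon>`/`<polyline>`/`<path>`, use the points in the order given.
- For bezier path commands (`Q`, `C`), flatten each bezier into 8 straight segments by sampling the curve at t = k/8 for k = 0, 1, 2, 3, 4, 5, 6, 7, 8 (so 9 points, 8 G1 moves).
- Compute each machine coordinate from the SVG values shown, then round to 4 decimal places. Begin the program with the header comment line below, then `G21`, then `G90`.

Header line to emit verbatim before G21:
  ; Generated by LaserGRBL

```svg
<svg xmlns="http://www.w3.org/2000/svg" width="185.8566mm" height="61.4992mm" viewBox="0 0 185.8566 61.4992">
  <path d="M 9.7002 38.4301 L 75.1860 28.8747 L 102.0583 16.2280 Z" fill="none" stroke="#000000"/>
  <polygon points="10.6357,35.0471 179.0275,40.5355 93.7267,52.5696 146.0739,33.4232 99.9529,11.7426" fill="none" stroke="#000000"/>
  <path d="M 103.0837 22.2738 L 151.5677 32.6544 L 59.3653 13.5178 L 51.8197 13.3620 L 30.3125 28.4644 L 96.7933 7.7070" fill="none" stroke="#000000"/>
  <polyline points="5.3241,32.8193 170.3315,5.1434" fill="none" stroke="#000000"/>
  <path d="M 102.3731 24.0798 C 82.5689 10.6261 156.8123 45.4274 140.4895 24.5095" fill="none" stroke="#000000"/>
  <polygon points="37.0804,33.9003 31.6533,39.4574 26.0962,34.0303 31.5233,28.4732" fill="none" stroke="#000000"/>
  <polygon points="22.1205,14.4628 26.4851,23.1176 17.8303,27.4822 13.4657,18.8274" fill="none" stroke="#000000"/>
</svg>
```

viewBox `0 0 185.8566 61.4992` with mm width/height → 1 unit = 1 mm. Flip: y_m = 61.4992 − y_svg.

**Shape 1** — `<path>` closed polygon, stroke `#000000` → engrave (S241, F2723). Machine vertices: (9.7002,23.0691) → (75.1860,32.6245) → (102.0583,45.2712) → (9.7002,23.0691). Closed: final G1 returns to the first vertex.

**Shape 2** — `<polygon>` closed polygon, stroke `#000000` → engrave (S241, F2723). Machine vertices: (10.6357,26.4521) → (179.0275,20.9637) → (93.7267,8.9296) → (146.0739,28.0760) → (99.9529,49.7566) → (10.6357,26.4521). Closed: final G1 returns to the first vertex.

**Shape 3** — `<path>` open polyline, stroke `#000000` → engrave (S241, F2723). Machine vertices: (103.0837,39.2254) → (151.5677,28.8448) → (59.3653,47.9814) → (51.8197,48.1372) → (30.3125,33.0348) → (96.7933,53.7922). Open path.

**Shape 4** — `<polyline>` line segment, stroke `#000000` → engrave (S241, F2723). Machine vertices: (5.3241,28.6799) → (170.3315,56.3558). Open path.

**Shape 5** — `<path>` cubic bezier, stroke `#000000` → engrave (S241, F2723). Control points (SVG): P0=(102.3731,24.0798), P1=(82.5689,10.6261), P2=(156.8123,45.4274), P3=(140.4895,24.5095); sampled at t=k/8. Machine vertices: (102.3731,37.4194) → (98.9944,40.4057) → (102.2693,40.0865) → (110.0342,37.6802) → (120.1258,34.4055) → (130.3805,31.4806) → (138.6350,30.1240) → (142.7258,31.5543) → (140.4895,36.9897). Open path.

**Shape 6** — `<polygon>` regular polygon, stroke `#000000` → engrave (S241, F2723). Machine vertices: (37.0804,27.5989) → (31.6533,22.0418) → (26.0962,27.4689) → (31.5233,33.0260) → (37.0804,27.5989). Closed: final G1 returns to the first vertex.

**Shape 7** — `<polygon>` regular polygon, stroke `#000000` → engrave (S241, F2723). Machine vertices: (22.1205,47.0364) → (26.4851,38.3816) → (17.8303,34.0170) → (13.4657,42.6718) → (22.1205,47.0364). Closed: final G1 returns to the first vertex.

; Generated by LaserGRBL
G21
G90
G00 X9.7002 Y23.0691
M3 S241
G1 X75.1860 Y32.6245 F2723
G1 X102.0583 Y45.2712 F2723
G1 X9.7002 Y23.0691 F2723
M5
G00 X10.6357 Y26.4521
M3 S241
G1 X179.0275 Y20.9637 F2723
G1 X93.7267 Y8.9296 F2723
G1 X146.0739 Y28.0760 F2723
G1 X99.9529 Y49.7566 F2723
G1 X10.6357 Y26.4521 F2723
M5
G00 X103.0837 Y39.2254
M3 S241
G1 X151.5677 Y28.8448 F2723
G1 X59.3653 Y47.9814 F2723
G1 X51.8197 Y48.1372 F2723
G1 X30.3125 Y33.0348 F2723
G1 X96.7933 Y53.7922 F2723
M5
G00 X5.3241 Y28.6799
M3 S241
G1 X170.3315 Y56.3558 F2723
M5
G00 X102.3731 Y37.4194
M3 S241
G1 X98.9944 Y40.4057 F2723
G1 X102.2693 Y40.0865 F2723
G1 X110.0342 Y37.6802 F2723
G1 X120.1258 Y34.4055 F2723
G1 X130.3805 Y31.4806 F2723
G1 X138.6350 Y30.1240 F2723
G1 X142.7258 Y31.5543 F2723
G1 X140.4895 Y36.9897 F2723
M5
G00 X37.0804 Y27.5989
M3 S241
G1 X31.6533 Y22.0418 F2723
G1 X26.0962 Y27.4689 F2723
G1 X31.5233 Y33.0260 F2723
G1 X37.0804 Y27.5989 F2723
M5
G00 X22.1205 Y47.0364
M3 S241
G1 X26.4851 Y38.3816 F2723
G1 X17.8303 Y34.0170 F2723
G1 X13.4657 Y42.6718 F2723
G1 X22.1205 Y47.0364 F2723
M5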